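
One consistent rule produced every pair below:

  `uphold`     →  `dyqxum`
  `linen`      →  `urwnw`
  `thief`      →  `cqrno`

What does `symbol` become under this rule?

bhvkxu

Compare letters: u→d is +9, p→y is +9, h→q is +9 — a constant shift. It's a constant shift of +9 (ROT9).
On symbol: s+9=b, y+9=h, m+9=v, b+9=k, o+9=x, l+9=u.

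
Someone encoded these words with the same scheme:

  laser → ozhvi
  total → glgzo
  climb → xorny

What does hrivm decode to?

siren

Each pair mirrors across the alphabet (l↔o, a↔z, s↔h): positions sum to 25. Letters are reflected about the middle of the alphabet (position → 25−position): Atbash.
Reversing it on hrivm: h↔s, r↔i, i↔r, v↔e, m↔n.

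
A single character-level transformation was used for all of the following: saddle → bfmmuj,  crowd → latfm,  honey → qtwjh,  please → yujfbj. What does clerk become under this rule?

lujat

The rule splits by letter class: vowels +5, consonants +9.
Applying it to clerk: c(cons)+9=l, l(cons)+9=u, e(vowel)+5=j, r(cons)+9=a, k(cons)+9=t.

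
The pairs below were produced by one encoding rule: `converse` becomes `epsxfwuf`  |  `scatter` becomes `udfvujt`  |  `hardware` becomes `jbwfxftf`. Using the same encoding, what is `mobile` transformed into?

opgkmj

It's a Vigenère-style cipher with numeric key [2,1,5]: position i shifts by key[i mod 3].
Applying it to mobile: m+2=o, o+1=p, b+5=g, i+2=k, l+1=m, e+5=j.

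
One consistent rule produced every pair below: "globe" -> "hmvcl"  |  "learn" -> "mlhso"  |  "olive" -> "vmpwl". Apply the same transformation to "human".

The shift depends on letter class: consonant g→h is +1, but vowel o→v is +7. Vowels shift forward by 7 and consonants shift forward by 1.
On human: h(cons)+1=i, u(vowel)+7=b, m(cons)+1=n, a(vowel)+7=h, n(cons)+1=o.

ibnho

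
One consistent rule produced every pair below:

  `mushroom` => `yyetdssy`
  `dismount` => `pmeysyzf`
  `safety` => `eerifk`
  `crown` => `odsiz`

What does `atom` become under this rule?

efsy

The shift depends on letter class: consonant m→y is +12, but vowel u→y is +4. Vowels shift forward by 4 and consonants shift forward by 12.
For atom: a(vowel)+4=e, t(cons)+12=f, o(vowel)+4=s, m(cons)+12=y.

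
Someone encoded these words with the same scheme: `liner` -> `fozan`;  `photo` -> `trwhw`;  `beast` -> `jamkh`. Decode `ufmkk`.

glass

l(11)→f(5) and i(8)→o(14) fit y≡23x+12 (mod 26); the inverse of 23 mod 26 is 17. Treating letters as 0–25, the rule is x ↦ 23x + 12 (mod 26).
Decoding ufmkk: u(20)→17·(20−12)≡6=g; f(5)→17·(5−12)≡11=l; m(12)→17·(12−12)≡0=a; k(10)→17·(10−12)≡18=s; k(10)→17·(10−12)≡18=s (all mod 26).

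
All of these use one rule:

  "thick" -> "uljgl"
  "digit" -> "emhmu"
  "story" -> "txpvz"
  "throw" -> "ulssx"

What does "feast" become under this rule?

gibwu

Shifts by position in thick: pos 0: t→u (+1), pos 1: h→l (+4), pos 2: i→j (+1), pos 3: c→g (+4) — repeating every 2. A repeating key of period 2 is used — shifts +1, +4 over and over.
For feast: f+1=g, e+4=i, a+1=b, s+4=w, t+1=u.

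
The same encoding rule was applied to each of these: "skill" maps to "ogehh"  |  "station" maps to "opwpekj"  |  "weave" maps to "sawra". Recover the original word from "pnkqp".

Compare letters: s→o is +22, k→g is +22, i→e is +22 — a constant shift. This is a Caesar cipher with shift 22.
Undoing it on pnkqp: p−22=t, n−22=r, k−22=o, q−22=u, p−22=t.

trout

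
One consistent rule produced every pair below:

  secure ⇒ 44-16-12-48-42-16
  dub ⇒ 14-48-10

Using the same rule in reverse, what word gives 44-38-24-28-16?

s(#19)→44 and e(#5)→16: differences scale by 2, so n = 2·pos + 6. With a=1..z=26, the number is 2·pos + 6.
Reversing it on 44-38-24-28-16: 44→(44−6)÷2=19=s, 38→(38−6)÷2=16=p, 24→(24−6)÷2=9=i, 28→(28−6)÷2=11=k, 16→(16−6)÷2=5=e.

spike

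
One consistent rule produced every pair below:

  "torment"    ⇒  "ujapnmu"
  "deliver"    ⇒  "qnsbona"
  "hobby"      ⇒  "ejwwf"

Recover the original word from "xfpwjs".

symbol

t(19)→u(20) and o(14)→j(9) fit y≡23x+25 (mod 26); the inverse of 23 mod 26 is 17. This is an affine cipher: with a=0,…,z=25, each position x becomes (23x+25) mod 26.
Decoding xfpwjs: x(23)→17·(23−25)≡18=s; f(5)→17·(5−25)≡24=y; p(15)→17·(15−25)≡12=m; w(22)→17·(22−25)≡1=b; j(9)→17·(9−25)≡14=o; s(18)→17·(18−25)≡11=l (all mod 26).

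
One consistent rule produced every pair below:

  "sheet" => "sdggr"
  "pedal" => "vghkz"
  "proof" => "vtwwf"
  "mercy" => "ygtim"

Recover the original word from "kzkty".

alarm

s(18)→s(18) and h(7)→d(3) fit y≡25x+10 (mod 26); the inverse of 25 mod 26 is 25. This is an affine cipher: with a=0,…,z=25, each position x becomes (25x+10) mod 26.
Decoding kzkty: k(10)→25·(10−10)≡0=a; z(25)→25·(25−10)≡11=l; k(10)→25·(10−10)≡0=a; t(19)→25·(19−10)≡17=r; y(24)→25·(24−10)≡12=m (all mod 26).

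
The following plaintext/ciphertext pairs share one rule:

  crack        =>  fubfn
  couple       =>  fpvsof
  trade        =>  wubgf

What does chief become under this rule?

fkjfi

The shift depends on letter class: consonant c→f is +3, but vowel a→b is +1. Vowels shift forward by 1 and consonants shift forward by 3.
For chief: c(cons)+3=f, h(cons)+3=k, i(vowel)+1=j, e(vowel)+1=f, f(cons)+3=i.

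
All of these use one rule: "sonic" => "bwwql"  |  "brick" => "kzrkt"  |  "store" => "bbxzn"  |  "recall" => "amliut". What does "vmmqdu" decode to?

medium

Shifts by position in sonic: pos 0: s→b (+9), pos 1: o→w (+8), pos 2: n→w (+9), pos 3: i→q (+8) — repeating every 2. A repeating key of period 2 is used — shifts +9, +8 over and over.
Reversing it on vmmqdu: v−9=m, m−8=e, m−9=d, q−8=i, d−9=u, u−8=m.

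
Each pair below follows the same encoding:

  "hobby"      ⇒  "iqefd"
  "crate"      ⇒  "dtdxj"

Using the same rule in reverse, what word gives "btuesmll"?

In hobby: h→i is +1, o→q is +2, b→e is +3, b→f is +4 — the shift increases by 1 each position. Letter i (0-indexed) is shifted by i+1, so successive shifts are 1, 2, 3, ….
Reversing it on btuesmll: b−1=a, t−2=r, u−3=r, e−4=a, s−5=n, m−6=g, l−7=e, l−8=d.

arranged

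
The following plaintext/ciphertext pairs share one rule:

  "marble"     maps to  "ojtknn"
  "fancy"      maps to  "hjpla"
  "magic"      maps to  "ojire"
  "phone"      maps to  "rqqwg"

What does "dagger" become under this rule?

Shifts by position in marble: pos 0: m→o (+2), pos 1: a→j (+9), pos 2: r→t (+2), pos 3: b→k (+9) — repeating every 2. A repeating key of period 2 is used — shifts +2, +9 over and over.
On dagger: d+2=f, a+9=j, g+2=i, g+9=p, e+2=g, r+9=a.

fjipga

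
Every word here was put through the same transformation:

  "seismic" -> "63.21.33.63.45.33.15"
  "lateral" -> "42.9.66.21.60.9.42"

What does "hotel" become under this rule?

30.51.66.21.42

Each letter becomes 3×(its alphabet position, a=1..z=26) + 6.
For hotel: h=8→30, o=15→51, t=20→66, e=5→21, l=12→42.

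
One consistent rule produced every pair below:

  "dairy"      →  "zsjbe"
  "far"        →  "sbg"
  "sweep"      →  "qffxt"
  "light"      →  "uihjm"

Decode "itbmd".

clash

The output letters match the input read backwards, each shifted +1: dairy reversed is yriad. The word is reversed, then every letter is shifted forward by 1.
Decoding itbmd: shift back: i−1=h, t−1=s, b−1=a, m−1=l, d−1=c → hsalc; then reverse → clash.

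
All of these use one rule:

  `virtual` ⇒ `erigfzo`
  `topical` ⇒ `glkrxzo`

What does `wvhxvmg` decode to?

Letters are reflected about the middle of the alphabet (position → 25−position): Atbash.
Undoing it on wvhxvmg: w↔d, v↔e, h↔s, x↔c, v↔e, m↔n, g↔t.

descent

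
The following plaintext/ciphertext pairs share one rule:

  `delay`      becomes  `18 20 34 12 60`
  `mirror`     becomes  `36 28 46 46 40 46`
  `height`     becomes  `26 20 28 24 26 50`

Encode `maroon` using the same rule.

36 12 46 40 40 38

d(#4)→18 and e(#5)→20: differences scale by 2, so n = 2·pos + 10. With a=1..z=26, the number is 2·pos + 10.
For maroon: m=13→36, a=1→12, r=18→46, o=15→40, o=15→40, n=14→38.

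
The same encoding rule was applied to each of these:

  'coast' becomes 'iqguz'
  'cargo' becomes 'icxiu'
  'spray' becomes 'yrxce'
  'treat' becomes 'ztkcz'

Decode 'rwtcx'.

lunar

Shifts by position in coast: pos 0: c→i (+6), pos 1: o→q (+2), pos 2: a→g (+6), pos 3: s→u (+2) — repeating every 2. A repeating key of period 2 is used — shifts +6, +2 over and over.
Reversing it on rwtcx: r−6=l, w−2=u, t−6=n, c−2=a, x−6=r.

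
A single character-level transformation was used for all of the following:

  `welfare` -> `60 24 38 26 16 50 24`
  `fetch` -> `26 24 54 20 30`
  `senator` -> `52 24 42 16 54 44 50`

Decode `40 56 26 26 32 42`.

With a=1..z=26, the number is 2·pos + 14.
Undoing it on 40 56 26 26 32 42: 40→(40−14)÷2=13=m, 56→(56−14)÷2=21=u, 26→(26−14)÷2=6=f, 26→(26−14)÷2=6=f, 32→(32−14)÷2=9=i, 42→(42−14)÷2=14=n.

muffin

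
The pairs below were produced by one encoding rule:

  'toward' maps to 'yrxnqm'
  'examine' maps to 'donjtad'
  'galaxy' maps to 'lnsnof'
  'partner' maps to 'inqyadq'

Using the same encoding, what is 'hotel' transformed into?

Each letter's alphabet position (a=0..z=25) is mapped through 17·x+13 mod 26 — an affine cipher.
On hotel: h(7)→17·7+13≡2=c; o(14)→17·14+13≡17=r; t(19)→17·19+13≡24=y; e(4)→17·4+13≡3=d; l(11)→17·11+13≡18=s (all mod 26).

cryds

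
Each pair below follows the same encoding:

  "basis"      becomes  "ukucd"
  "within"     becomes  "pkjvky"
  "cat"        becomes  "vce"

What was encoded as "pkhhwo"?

The output letters match the input read backwards, each shifted +2: basis reversed is sisab. The word is reversed, then every letter is shifted forward by 2.
Reversing it on pkhhwo: shift back: p−2=n, k−2=i, h−2=f, h−2=f, w−2=u, o−2=m → niffum; then reverse → muffin.

muffin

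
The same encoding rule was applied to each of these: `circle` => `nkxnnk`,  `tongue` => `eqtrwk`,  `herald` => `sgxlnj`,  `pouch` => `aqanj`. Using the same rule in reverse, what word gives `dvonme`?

It's a Vigenère-style cipher with numeric key [11,2,6]: position i shifts by key[i mod 3].
Reversing it on dvonme: d−11=s, v−2=t, o−6=i, n−11=c, m−2=k, e−6=y.

sticky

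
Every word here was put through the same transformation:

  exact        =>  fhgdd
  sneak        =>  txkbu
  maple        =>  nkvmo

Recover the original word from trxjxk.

shrine

Shifts by position in exact: pos 0: e→f (+1), pos 1: x→h (+10), pos 2: a→g (+6), pos 3: c→d (+1), pos 4: t→d (+10) — repeating every 3. A repeating key of period 3 is used — shifts +1, +10, +6 over and over.
Undoing it on trxjxk: t−1=s, r−10=h, x−6=r, j−1=i, x−10=n, k−6=e.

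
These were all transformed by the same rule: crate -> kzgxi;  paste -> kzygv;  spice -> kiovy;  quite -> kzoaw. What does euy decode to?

The output letters match the input read backwards, each shifted +6: crate reversed is etarc. Two steps: reverse the string, then apply a Caesar shift of +6.
Reversing it on euy: shift back: e−6=y, u−6=o, y−6=s → yos; then reverse → soy.

soy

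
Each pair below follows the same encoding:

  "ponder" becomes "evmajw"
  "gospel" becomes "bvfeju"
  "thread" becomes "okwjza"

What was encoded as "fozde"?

p(15)→e(4) and o(14)→v(21) fit y≡9x+25 (mod 26); the inverse of 9 mod 26 is 3. This is an affine cipher: with a=0,…,z=25, each position x becomes (9x+25) mod 26.
Undoing it on fozde: f(5)→3·(5−25)≡18=s; o(14)→3·(14−25)≡19=t; z(25)→3·(25−25)≡0=a; d(3)→3·(3−25)≡12=m; e(4)→3·(4−25)≡15=p (all mod 26).

stamp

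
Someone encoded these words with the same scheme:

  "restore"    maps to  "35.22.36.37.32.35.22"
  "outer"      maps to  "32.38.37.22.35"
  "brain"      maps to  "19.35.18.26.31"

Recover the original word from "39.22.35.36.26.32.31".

r is letter #18 and maps to 35: an offset of 17. The number is (letter's place in the alphabet, a=1) + 17.
Decoding 39.22.35.36.26.32.31: 39→(39−17)÷1=22=v, 22→(22−17)÷1=5=e, 35→(35−17)÷1=18=r, 36→(36−17)÷1=19=s, 26→(26−17)÷1=9=i, 32→(32−17)÷1=15=o, 31→(31−17)÷1=14=n.

version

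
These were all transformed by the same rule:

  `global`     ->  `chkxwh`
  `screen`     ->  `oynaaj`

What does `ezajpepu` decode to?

identity

Compare letters: g→c is +22, l→h is +22, o→k is +22 — a constant shift. It's a constant shift of +22 (ROT22).
Reversing it on ezajpepu: e−22=i, z−22=d, a−22=e, j−22=n, p−22=t, e−22=i, p−22=t, u−22=y.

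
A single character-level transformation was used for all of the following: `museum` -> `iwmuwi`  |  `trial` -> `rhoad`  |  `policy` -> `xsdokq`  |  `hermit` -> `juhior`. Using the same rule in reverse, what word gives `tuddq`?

m(12)→i(8) and u(20)→w(22) fit y≡5x+0 (mod 26); the inverse of 5 mod 26 is 21. Each letter's alphabet position (a=0..z=25) is mapped through 5·x+0 mod 26 — an affine cipher.
Decoding tuddq: t(19)→21·(19−0)≡9=j; u(20)→21·(20−0)≡4=e; d(3)→21·(3−0)≡11=l; d(3)→21·(3−0)≡11=l; q(16)→21·(16−0)≡24=y (all mod 26).

jelly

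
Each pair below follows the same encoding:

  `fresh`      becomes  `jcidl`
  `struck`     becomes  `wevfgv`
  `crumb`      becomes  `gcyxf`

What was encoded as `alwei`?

waste

Shifts by position in fresh: pos 0: f→j (+4), pos 1: r→c (+11), pos 2: e→i (+4), pos 3: s→d (+11) — repeating every 2. It's a Vigenère-style cipher with numeric key [4,11]: position i shifts by key[i mod 2].
Reversing it on alwei: a−4=w, l−11=a, w−4=s, e−11=t, i−4=e.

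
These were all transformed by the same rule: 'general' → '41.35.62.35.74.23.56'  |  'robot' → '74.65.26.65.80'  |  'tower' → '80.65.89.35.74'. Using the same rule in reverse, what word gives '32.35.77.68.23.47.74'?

despair

The formula is n = 3×(alphabet index, a=1) + 20.
Decoding 32.35.77.68.23.47.74: 32→(32−20)÷3=4=d, 35→(35−20)÷3=5=e, 77→(77−20)÷3=19=s, 68→(68−20)÷3=16=p, 23→(23−20)÷3=1=a, 47→(47−20)÷3=9=i, 74→(74−20)÷3=18=r.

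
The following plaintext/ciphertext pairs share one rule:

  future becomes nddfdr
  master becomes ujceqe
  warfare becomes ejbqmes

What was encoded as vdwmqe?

number

In future: f→n is +8, u→d is +9, t→d is +10, u→f is +11 — the shift increases by 1 each position. Each letter shifts forward by (position + 8), i.e. 8, 9, 10, … — the shift grows by one for each successive letter.
Undoing it on vdwmqe: v−8=n, d−9=u, w−10=m, m−11=b, q−12=e, e−13=r.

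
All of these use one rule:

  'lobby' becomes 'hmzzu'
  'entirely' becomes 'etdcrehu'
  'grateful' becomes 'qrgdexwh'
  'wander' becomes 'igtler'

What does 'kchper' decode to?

l(11)→h(7) and o(14)→m(12) fit y≡19x+6 (mod 26); the inverse of 19 mod 26 is 11. This is an affine cipher: with a=0,…,z=25, each position x becomes (19x+6) mod 26.
Reversing it on kchper: k(10)→11·(10−6)≡18=s; c(2)→11·(2−6)≡8=i; h(7)→11·(7−6)≡11=l; p(15)→11·(15−6)≡21=v; e(4)→11·(4−6)≡4=e; r(17)→11·(17−6)≡17=r (all mod 26).

silver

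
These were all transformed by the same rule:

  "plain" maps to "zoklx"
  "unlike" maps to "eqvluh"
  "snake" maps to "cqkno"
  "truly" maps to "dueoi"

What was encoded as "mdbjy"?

Shifts by position in plain: pos 0: p→z (+10), pos 1: l→o (+3), pos 2: a→k (+10), pos 3: i→l (+3) — repeating every 2. The shifts repeat in a cycle of length 2: positions 0,1,… shift by +10, +3, then the pattern repeats.
Reversing it on mdbjy: m−10=c, d−3=a, b−10=r, j−3=g, y−10=o.

cargo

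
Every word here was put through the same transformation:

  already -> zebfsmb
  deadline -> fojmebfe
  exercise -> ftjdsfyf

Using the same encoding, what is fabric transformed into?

Read the word backwards and shift each letter +1.
On fabric: reverse → cirbaf; then shift: c+1=d, i+1=j, r+1=s, b+1=c, a+1=b, f+1=g.

djscbg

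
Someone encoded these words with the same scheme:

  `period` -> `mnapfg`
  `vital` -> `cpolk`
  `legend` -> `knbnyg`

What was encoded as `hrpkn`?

smile

p(15)→m(12) and e(4)→n(13) fit y≡7x+11 (mod 26); the inverse of 7 mod 26 is 15. Each letter's alphabet position (a=0..z=25) is mapped through 7·x+11 mod 26 — an affine cipher.
Undoing it on hrpkn: h(7)→15·(7−11)≡18=s; r(17)→15·(17−11)≡12=m; p(15)→15·(15−11)≡8=i; k(10)→15·(10−11)≡11=l; n(13)→15·(13−11)≡4=e (all mod 26).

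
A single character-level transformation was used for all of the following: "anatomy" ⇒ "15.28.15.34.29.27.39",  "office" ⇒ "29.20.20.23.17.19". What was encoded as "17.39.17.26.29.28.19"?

a is letter #1 and maps to 15: an offset of 14. Each letter is replaced by its alphabet position (a=1..z=26) + 14.
Undoing it on 17.39.17.26.29.28.19: 17→(17−14)÷1=3=c, 39→(39−14)÷1=25=y, 17→(17−14)÷1=3=c, 26→(26−14)÷1=12=l, 29→(29−14)÷1=15=o, 28→(28−14)÷1=14=n, 19→(19−14)÷1=5=e.

cyclone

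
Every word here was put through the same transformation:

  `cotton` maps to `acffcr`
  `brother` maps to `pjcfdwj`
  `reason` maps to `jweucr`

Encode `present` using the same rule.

c(2)→a(0) and o(14)→c(2) fit y≡11x+4 (mod 26); the inverse of 11 mod 26 is 19. This is an affine cipher: with a=0,…,z=25, each position x becomes (11x+4) mod 26.
On present: p(15)→11·15+4≡13=n; r(17)→11·17+4≡9=j; e(4)→11·4+4≡22=w; s(18)→11·18+4≡20=u; e(4)→11·4+4≡22=w; n(13)→11·13+4≡17=r; t(19)→11·19+4≡5=f (all mod 26).

njwuwrf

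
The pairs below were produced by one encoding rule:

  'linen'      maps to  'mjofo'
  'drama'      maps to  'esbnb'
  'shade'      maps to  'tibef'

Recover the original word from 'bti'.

Compare letters: l→m is +1, i→j is +1, n→o is +1 — a constant shift. Each letter is shifted forward by 1 in the alphabet (a Caesar shift of +1).
Reversing it on bti: b−1=a, t−1=s, i−1=h.

ash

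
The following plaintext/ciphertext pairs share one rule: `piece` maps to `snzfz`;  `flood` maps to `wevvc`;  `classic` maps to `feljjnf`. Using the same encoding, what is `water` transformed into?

xlgzm

p(15)→s(18) and i(8)→n(13) fit y≡23x+11 (mod 26); the inverse of 23 mod 26 is 17. This is an affine cipher: with a=0,…,z=25, each position x becomes (23x+11) mod 26.
For water: w(22)→23·22+11≡23=x; a(0)→23·0+11≡11=l; t(19)→23·19+11≡6=g; e(4)→23·4+11≡25=z; r(17)→23·17+11≡12=m (all mod 26).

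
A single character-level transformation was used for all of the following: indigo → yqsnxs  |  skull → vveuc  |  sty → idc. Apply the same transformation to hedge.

The word is reversed, then every letter is shifted forward by 10.
For hedge: reverse → egdeh; then shift: e+10=o, g+10=q, d+10=n, e+10=o, h+10=r.

oqnor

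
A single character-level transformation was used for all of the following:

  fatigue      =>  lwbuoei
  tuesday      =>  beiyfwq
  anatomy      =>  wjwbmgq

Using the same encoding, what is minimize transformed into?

gujuguti

f(5)→l(11) and a(0)→w(22) fit y≡3x+22 (mod 26); the inverse of 3 mod 26 is 9. Each letter's alphabet position (a=0..z=25) is mapped through 3·x+22 mod 26 — an affine cipher.
On minimize: m(12)→3·12+22≡6=g; i(8)→3·8+22≡20=u; n(13)→3·13+22≡9=j; i(8)→3·8+22≡20=u; m(12)→3·12+22≡6=g; i(8)→3·8+22≡20=u; z(25)→3·25+22≡19=t; e(4)→3·4+22≡8=i (all mod 26).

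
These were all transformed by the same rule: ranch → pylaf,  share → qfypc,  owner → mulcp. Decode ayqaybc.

cascade

Compare letters: r→p is +24, a→y is +24, n→l is +24 — a constant shift. Each letter is shifted forward by 24 in the alphabet (a Caesar shift of +24).
Decoding ayqaybc: a−24=c, y−24=a, q−24=s, a−24=c, y−24=a, b−24=d, c−24=e.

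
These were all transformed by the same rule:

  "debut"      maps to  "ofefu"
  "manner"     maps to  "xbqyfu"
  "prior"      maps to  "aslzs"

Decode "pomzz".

Shifts by position in debut: pos 0: d→o (+11), pos 1: e→f (+1), pos 2: b→e (+3), pos 3: u→f (+11), pos 4: t→u (+1) — repeating every 3. The shifts repeat in a cycle of length 3: positions 0,1,… shift by +11, +1, +3, then the pattern repeats.
Reversing it on pomzz: p−11=e, o−1=n, m−3=j, z−11=o, z−1=y.

enjoy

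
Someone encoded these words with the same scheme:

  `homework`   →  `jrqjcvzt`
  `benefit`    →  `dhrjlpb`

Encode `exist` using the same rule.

In homework: h→j is +2, o→r is +3, m→q is +4, e→j is +5 — the shift increases by 1 each position. Letter i (0-indexed) is shifted by i+2, so successive shifts are 2, 3, 4, ….
For exist: e+2=g, x+3=a, i+4=m, s+5=x, t+6=z.

gamxz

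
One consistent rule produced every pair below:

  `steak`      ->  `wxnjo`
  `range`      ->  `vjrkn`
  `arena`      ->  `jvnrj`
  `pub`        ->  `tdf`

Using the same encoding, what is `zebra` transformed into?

Two shifts are in play — +9 for a/e/i/o/u, +4 for every other letter.
For zebra: z(cons)+4=d, e(vowel)+9=n, b(cons)+4=f, r(cons)+4=v, a(vowel)+9=j.

dnfvj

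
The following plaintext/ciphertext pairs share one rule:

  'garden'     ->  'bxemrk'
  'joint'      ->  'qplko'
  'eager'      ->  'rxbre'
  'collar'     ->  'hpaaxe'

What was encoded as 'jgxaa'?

shall

This is an affine cipher: with a=0,…,z=25, each position x becomes (5x+23) mod 26.
Undoing it on jgxaa: j(9)→21·(9−23)≡18=s; g(6)→21·(6−23)≡7=h; x(23)→21·(23−23)≡0=a; a(0)→21·(0−23)≡11=l; a(0)→21·(0−23)≡11=l (all mod 26).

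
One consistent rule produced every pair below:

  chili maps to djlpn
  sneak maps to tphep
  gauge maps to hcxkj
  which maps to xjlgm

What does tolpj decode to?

In chili: c→d is +1, h→j is +2, i→l is +3, l→p is +4 — the shift increases by 1 each position. The shift increases by 1 at each position, starting from +1: 1, 2, 3, ….
Reversing it on tolpj: t−1=s, o−2=m, l−3=i, p−4=l, j−5=e.

smile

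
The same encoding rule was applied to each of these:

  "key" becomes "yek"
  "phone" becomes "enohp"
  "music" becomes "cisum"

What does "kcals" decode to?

slack

The output letters match the input read backwards: key reversed is yek. It's just the letters in reverse order.
Undoing it on kcals: then reverse → slack.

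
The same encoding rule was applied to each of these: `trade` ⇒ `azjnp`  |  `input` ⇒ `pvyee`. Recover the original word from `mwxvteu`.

In trade: t→a is +7, r→z is +8, a→j is +9, d→n is +10 — the shift increases by 1 each position. Letter i (0-indexed) is shifted by i+7, so successive shifts are 7, 8, 9, ….
Reversing it on mwxvteu: m−7=f, w−8=o, x−9=o, v−10=l, t−11=i, e−12=s, u−13=h.

foolish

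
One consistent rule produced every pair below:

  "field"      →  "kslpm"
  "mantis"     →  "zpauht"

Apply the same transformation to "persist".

azpzylw

The output letters match the input read backwards, each shifted +7: field reversed is dleif. The word is reversed, then every letter is shifted forward by 7.
On persist: reverse → tsisrep; then shift: t+7=a, s+7=z, i+7=p, s+7=z, r+7=y, e+7=l, p+7=w.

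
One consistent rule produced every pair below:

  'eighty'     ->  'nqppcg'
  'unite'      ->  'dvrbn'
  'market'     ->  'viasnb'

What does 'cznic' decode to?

treat

Shifts by position in eighty: pos 0: e→n (+9), pos 1: i→q (+8), pos 2: g→p (+9), pos 3: h→p (+8) — repeating every 2. A repeating key of period 2 is used — shifts +9, +8 over and over.
Decoding cznic: c−9=t, z−8=r, n−9=e, i−8=a, c−9=t.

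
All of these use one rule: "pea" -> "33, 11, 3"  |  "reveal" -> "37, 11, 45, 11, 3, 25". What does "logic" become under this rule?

The formula is n = 2×(alphabet index, a=1) + 1.
On logic: l=12→25, o=15→31, g=7→15, i=9→19, c=3→7.

25, 31, 15, 19, 7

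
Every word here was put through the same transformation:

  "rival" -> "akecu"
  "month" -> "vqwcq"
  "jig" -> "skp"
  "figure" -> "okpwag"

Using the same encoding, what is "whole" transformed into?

fqqug

The shift depends on letter class: consonant r→a is +9, but vowel i→k is +2. Vowels shift forward by 2 and consonants shift forward by 9.
On whole: w(cons)+9=f, h(cons)+9=q, o(vowel)+2=q, l(cons)+9=u, e(vowel)+2=g.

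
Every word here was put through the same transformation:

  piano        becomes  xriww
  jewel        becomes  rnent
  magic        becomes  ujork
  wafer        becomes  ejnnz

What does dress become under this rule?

lamba

Shifts by position in piano: pos 0: p→x (+8), pos 1: i→r (+9), pos 2: a→i (+8), pos 3: n→w (+9) — repeating every 2. It's a Vigenère-style cipher with numeric key [8,9]: position i shifts by key[i mod 2].
Applying it to dress: d+8=l, r+9=a, e+8=m, s+9=b, s+8=a.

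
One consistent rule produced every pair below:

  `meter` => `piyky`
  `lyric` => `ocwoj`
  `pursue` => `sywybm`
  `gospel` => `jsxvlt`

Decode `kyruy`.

humor

In meter: m→p is +3, e→i is +4, t→y is +5, e→k is +6 — the shift increases by 1 each position. The shift increases by 1 at each position, starting from +3: 3, 4, 5, ….
Decoding kyruy: k−3=h, y−4=u, r−5=m, u−6=o, y−7=r.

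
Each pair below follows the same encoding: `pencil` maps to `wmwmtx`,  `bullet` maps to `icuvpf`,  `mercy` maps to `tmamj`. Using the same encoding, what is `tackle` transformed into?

In pencil: p→w is +7, e→m is +8, n→w is +9, c→m is +10 — the shift increases by 1 each position. Each letter shifts forward by (position + 7), i.e. 7, 8, 9, … — the shift grows by one for each successive letter.
Applying it to tackle: t+7=a, a+8=i, c+9=l, k+10=u, l+11=w, e+12=q.

ailuwq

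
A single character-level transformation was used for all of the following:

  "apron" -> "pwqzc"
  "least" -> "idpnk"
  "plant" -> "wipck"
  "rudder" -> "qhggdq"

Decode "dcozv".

enjoy

a(0)→p(15) and p(15)→w(22) fit y≡23x+15 (mod 26); the inverse of 23 mod 26 is 17. Each letter's alphabet position (a=0..z=25) is mapped through 23·x+15 mod 26 — an affine cipher.
Decoding dcozv: d(3)→17·(3−15)≡4=e; c(2)→17·(2−15)≡13=n; o(14)→17·(14−15)≡9=j; z(25)→17·(25−15)≡14=o; v(21)→17·(21−15)≡24=y (all mod 26).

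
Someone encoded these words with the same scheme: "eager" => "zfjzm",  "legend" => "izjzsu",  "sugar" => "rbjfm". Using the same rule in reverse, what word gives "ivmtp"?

Treating letters as 0–25, the rule is x ↦ 5x + 5 (mod 26).
Undoing it on ivmtp: i(8)→21·(8−5)≡11=l; v(21)→21·(21−5)≡24=y; m(12)→21·(12−5)≡17=r; t(19)→21·(19−5)≡8=i; p(15)→21·(15−5)≡2=c (all mod 26).

lyric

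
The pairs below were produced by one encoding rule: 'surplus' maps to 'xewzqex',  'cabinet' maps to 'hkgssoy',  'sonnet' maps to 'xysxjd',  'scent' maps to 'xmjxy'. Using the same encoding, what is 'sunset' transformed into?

Shifts by position in surplus: pos 0: s→x (+5), pos 1: u→e (+10), pos 2: r→w (+5), pos 3: p→z (+10) — repeating every 2. It's a Vigenère-style cipher with numeric key [5,10]: position i shifts by key[i mod 2].
Applying it to sunset: s+5=x, u+10=e, n+5=s, s+10=c, e+5=j, t+10=d.

xescjd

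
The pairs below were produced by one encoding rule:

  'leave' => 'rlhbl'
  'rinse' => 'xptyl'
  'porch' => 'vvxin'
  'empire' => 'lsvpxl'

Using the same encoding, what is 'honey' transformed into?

nvtle

The shift depends on letter class: consonant l→r is +6, but vowel e→l is +7. The rule splits by letter class: vowels +7, consonants +6.
For honey: h(cons)+6=n, o(vowel)+7=v, n(cons)+6=t, e(vowel)+7=l, y(cons)+6=e.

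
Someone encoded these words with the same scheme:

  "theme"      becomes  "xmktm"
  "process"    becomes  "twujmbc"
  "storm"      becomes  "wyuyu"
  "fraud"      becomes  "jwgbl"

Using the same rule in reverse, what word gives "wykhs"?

In theme: t→x is +4, h→m is +5, e→k is +6, m→t is +7 — the shift increases by 1 each position. Each letter shifts forward by (position + 4), i.e. 4, 5, 6, … — the shift grows by one for each successive letter.
Undoing it on wykhs: w−4=s, y−5=t, k−6=e, h−7=a, s−8=k.

steak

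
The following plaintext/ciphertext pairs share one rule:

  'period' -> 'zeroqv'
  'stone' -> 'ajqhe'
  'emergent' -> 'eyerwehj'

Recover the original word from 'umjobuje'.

activate

p(15)→z(25) and e(4)→e(4) fit y≡9x+20 (mod 26); the inverse of 9 mod 26 is 3. This is an affine cipher: with a=0,…,z=25, each position x becomes (9x+20) mod 26.
Decoding umjobuje: u(20)→3·(20−20)≡0=a; m(12)→3·(12−20)≡2=c; j(9)→3·(9−20)≡19=t; o(14)→3·(14−20)≡8=i; b(1)→3·(1−20)≡21=v; u(20)→3·(20−20)≡0=a; j(9)→3·(9−20)≡19=t; e(4)→3·(4−20)≡4=e (all mod 26).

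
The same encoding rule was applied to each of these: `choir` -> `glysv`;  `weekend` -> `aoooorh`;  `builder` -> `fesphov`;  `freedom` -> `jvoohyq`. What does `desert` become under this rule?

howovx

The shift depends on letter class: consonant c→g is +4, but vowel o→y is +10. The rule splits by letter class: vowels +10, consonants +4.
Applying it to desert: d(cons)+4=h, e(vowel)+10=o, s(cons)+4=w, e(vowel)+10=o, r(cons)+4=v, t(cons)+4=x.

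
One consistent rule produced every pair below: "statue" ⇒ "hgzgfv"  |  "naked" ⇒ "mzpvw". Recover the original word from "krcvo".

pixel

Each pair mirrors across the alphabet (s↔h, t↔g, a↔z): positions sum to 25. This is the alphabet-reversal cipher (Atbash): a becomes z, b becomes y, etc.
Decoding krcvo: k↔p, r↔i, c↔x, v↔e, o↔l.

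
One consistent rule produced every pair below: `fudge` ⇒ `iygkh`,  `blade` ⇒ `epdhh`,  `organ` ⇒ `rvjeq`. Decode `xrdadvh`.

Shifts by position in fudge: pos 0: f→i (+3), pos 1: u→y (+4), pos 2: d→g (+3), pos 3: g→k (+4) — repeating every 2. A repeating key of period 2 is used — shifts +3, +4 over and over.
Undoing it on xrdadvh: x−3=u, r−4=n, d−3=a, a−4=w, d−3=a, v−4=r, h−3=e.

unaware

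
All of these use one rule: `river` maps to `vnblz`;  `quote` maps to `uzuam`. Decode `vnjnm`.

In river: r→v is +4, i→n is +5, v→b is +6, e→l is +7 — the shift increases by 1 each position. Letter i (0-indexed) is shifted by i+4, so successive shifts are 4, 5, 6, ….
Decoding vnjnm: v−4=r, n−5=i, j−6=d, n−7=g, m−8=e.

ridge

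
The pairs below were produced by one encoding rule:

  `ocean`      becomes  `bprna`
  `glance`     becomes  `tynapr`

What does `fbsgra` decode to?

soften

Compare letters: o→b is +13, c→p is +13, e→r is +13 — a constant shift. It's a constant shift of +13 (ROT13).
Reversing it on fbsgra: f−13=s, b−13=o, s−13=f, g−13=t, r−13=e, a−13=n.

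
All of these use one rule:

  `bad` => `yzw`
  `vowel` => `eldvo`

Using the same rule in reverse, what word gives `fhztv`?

Each pair mirrors across the alphabet (b↔y, a↔z, d↔w): positions sum to 25. Each letter is replaced by its mirror in the alphabet: a↔z, b↔y, c↔x, and so on (the Atbash cipher).
Reversing it on fhztv: f↔u, h↔s, z↔a, t↔g, v↔e.

usage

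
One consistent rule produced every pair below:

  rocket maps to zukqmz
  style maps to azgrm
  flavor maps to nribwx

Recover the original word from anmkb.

Shifts by position in rocket: pos 0: r→z (+8), pos 1: o→u (+6), pos 2: c→k (+8), pos 3: k→q (+6) — repeating every 2. The shifts repeat in a cycle of length 2: positions 0,1,… shift by +8, +6, then the pattern repeats.
Reversing it on anmkb: a−8=s, n−6=h, m−8=e, k−6=e, b−8=t.

sheet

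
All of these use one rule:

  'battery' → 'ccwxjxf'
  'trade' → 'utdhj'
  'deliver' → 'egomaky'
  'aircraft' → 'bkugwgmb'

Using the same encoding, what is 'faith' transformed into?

In battery: b→c is +1, a→c is +2, t→w is +3, t→x is +4 — the shift increases by 1 each position. Each letter shifts forward by (position + 1), i.e. 1, 2, 3, … — the shift grows by one for each successive letter.
On faith: f+1=g, a+2=c, i+3=l, t+4=x, h+5=m.

gclxm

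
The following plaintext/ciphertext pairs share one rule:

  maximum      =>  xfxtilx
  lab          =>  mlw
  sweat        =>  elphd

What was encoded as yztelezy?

The output letters match the input read backwards, each shifted +11: maximum reversed is mumixam. Read the word backwards and shift each letter +11.
Decoding yztelezy: shift back: y−11=n, z−11=o, t−11=i, e−11=t, l−11=a, e−11=t, z−11=o, y−11=n → noitaton; then reverse → notation.

notation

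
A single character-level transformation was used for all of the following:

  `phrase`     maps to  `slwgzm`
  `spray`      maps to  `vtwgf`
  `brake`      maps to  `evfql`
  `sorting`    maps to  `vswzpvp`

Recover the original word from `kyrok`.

In phrase: p→s is +3, h→l is +4, r→w is +5, a→g is +6 — the shift increases by 1 each position. The shift increases by 1 at each position, starting from +3: 3, 4, 5, ….
Reversing it on kyrok: k−3=h, y−4=u, r−5=m, o−6=i, k−7=d.

humid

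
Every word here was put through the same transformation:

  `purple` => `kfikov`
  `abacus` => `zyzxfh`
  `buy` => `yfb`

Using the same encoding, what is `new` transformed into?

Each pair mirrors across the alphabet (p↔k, u↔f, r↔i): positions sum to 25. Each letter is replaced by its mirror in the alphabet: a↔z, b↔y, c↔x, and so on (the Atbash cipher).
On new: n↔m, e↔v, w↔d.

mvd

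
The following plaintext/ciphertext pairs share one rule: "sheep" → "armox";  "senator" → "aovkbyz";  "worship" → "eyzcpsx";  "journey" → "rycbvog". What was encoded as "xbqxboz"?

It's a Vigenère-style cipher with numeric key [8,10]: position i shifts by key[i mod 2].
Undoing it on xbqxboz: x−8=p, b−10=r, q−8=i, x−10=n, b−8=t, o−10=e, z−8=r.

printer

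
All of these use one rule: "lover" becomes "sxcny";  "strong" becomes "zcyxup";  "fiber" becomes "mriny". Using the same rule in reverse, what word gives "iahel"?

Shifts by position in lover: pos 0: l→s (+7), pos 1: o→x (+9), pos 2: v→c (+7), pos 3: e→n (+9) — repeating every 2. A repeating key of period 2 is used — shifts +7, +9 over and over.
Undoing it on iahel: i−7=b, a−9=r, h−7=a, e−9=v, l−7=e.

brave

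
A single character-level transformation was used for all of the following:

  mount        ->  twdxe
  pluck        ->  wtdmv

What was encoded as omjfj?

Each letter shifts forward by (position + 7), i.e. 7, 8, 9, … — the shift grows by one for each successive letter.
Decoding omjfj: o−7=h, m−8=e, j−9=a, f−10=v, j−11=y.

heavy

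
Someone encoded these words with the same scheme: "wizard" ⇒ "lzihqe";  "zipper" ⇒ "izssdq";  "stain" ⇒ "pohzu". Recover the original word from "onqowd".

turtle

w(22)→l(11) and i(8)→z(25) fit y≡25x+7 (mod 26); the inverse of 25 mod 26 is 25. Treating letters as 0–25, the rule is x ↦ 25x + 7 (mod 26).
Reversing it on onqowd: o(14)→25·(14−7)≡19=t; n(13)→25·(13−7)≡20=u; q(16)→25·(16−7)≡17=r; o(14)→25·(14−7)≡19=t; w(22)→25·(22−7)≡11=l; d(3)→25·(3−7)≡4=e (all mod 26).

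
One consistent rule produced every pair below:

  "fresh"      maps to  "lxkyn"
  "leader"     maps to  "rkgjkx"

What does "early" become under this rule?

kgxre

Compare letters: f→l is +6, r→x is +6, e→k is +6 — a constant shift. This is a Caesar cipher with shift 6.
For early: e+6=k, a+6=g, r+6=x, l+6=r, y+6=e.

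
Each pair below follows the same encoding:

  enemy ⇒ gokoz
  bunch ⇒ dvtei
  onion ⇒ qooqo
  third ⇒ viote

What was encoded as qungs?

Shifts by position in enemy: pos 0: e→g (+2), pos 1: n→o (+1), pos 2: e→k (+6), pos 3: m→o (+2), pos 4: y→z (+1) — repeating every 3. A repeating key of period 3 is used — shifts +2, +1, +6 over and over.
Reversing it on qungs: q−2=o, u−1=t, n−6=h, g−2=e, s−1=r.

other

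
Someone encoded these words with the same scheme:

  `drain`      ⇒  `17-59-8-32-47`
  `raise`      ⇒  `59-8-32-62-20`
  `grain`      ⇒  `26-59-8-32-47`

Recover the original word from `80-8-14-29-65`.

yacht

With a=1..z=26, the number is 3·pos + 5.
Reversing it on 80-8-14-29-65: 80→(80−5)÷3=25=y, 8→(8−5)÷3=1=a, 14→(14−5)÷3=3=c, 29→(29−5)÷3=8=h, 65→(65−5)÷3=20=t.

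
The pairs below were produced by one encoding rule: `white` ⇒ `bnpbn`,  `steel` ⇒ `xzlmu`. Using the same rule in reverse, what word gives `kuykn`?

In white: w→b is +5, h→n is +6, i→p is +7, t→b is +8 — the shift increases by 1 each position. Letter i (0-indexed) is shifted by i+5, so successive shifts are 5, 6, 7, ….
Reversing it on kuykn: k−5=f, u−6=o, y−7=r, k−8=c, n−9=e.

force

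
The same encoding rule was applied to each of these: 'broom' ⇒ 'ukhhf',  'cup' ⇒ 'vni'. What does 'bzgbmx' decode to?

Every letter moves 19 places later in the alphabet, wrapping around z→a.
Undoing it on bzgbmx: b−19=i, z−19=g, g−19=n, b−19=i, m−19=t, x−19=e.

ignite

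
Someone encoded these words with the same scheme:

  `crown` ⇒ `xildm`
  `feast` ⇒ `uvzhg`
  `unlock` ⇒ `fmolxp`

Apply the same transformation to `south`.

hlfgs

Each pair mirrors across the alphabet (c↔x, r↔i, o↔l): positions sum to 25. This is the alphabet-reversal cipher (Atbash): a becomes z, b becomes y, etc.
On south: s↔h, o↔l, u↔f, t↔g, h↔s.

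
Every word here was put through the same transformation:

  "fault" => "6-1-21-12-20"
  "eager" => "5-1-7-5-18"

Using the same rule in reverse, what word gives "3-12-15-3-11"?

clock

Each letter is replaced by its alphabet position (a=1, b=2, …, z=26).
Reversing it on 3-12-15-3-11: 3=c, 12=l, 15=o, 3=c, 11=k.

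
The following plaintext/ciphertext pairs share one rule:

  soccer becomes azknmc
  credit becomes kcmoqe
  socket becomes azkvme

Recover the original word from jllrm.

Shifts by position in soccer: pos 0: s→a (+8), pos 1: o→z (+11), pos 2: c→k (+8), pos 3: c→n (+11) — repeating every 2. A repeating key of period 2 is used — shifts +8, +11 over and over.
Decoding jllrm: j−8=b, l−11=a, l−8=d, r−11=g, m−8=e.

badge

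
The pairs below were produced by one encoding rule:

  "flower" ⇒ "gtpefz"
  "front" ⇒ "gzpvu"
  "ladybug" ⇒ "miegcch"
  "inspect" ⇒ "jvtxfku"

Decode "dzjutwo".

crimson

Shifts by position in flower: pos 0: f→g (+1), pos 1: l→t (+8), pos 2: o→p (+1), pos 3: w→e (+8) — repeating every 2. A repeating key of period 2 is used — shifts +1, +8 over and over.
Undoing it on dzjutwo: d−1=c, z−8=r, j−1=i, u−8=m, t−1=s, w−8=o, o−1=n.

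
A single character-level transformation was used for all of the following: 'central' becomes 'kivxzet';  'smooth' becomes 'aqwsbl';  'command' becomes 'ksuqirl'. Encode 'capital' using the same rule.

Shifts by position in central: pos 0: c→k (+8), pos 1: e→i (+4), pos 2: n→v (+8), pos 3: t→x (+4) — repeating every 2. It's a Vigenère-style cipher with numeric key [8,4]: position i shifts by key[i mod 2].
For capital: c+8=k, a+4=e, p+8=x, i+4=m, t+8=b, a+4=e, l+8=t.

kexmbet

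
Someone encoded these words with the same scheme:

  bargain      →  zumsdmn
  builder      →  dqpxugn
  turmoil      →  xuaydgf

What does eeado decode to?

cross

The output letters match the input read backwards, each shifted +12: bargain reversed is niagrab. Two steps: reverse the string, then apply a Caesar shift of +12.
Undoing it on eeado: shift back: e−12=s, e−12=s, a−12=o, d−12=r, o−12=c → ssorc; then reverse → cross.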